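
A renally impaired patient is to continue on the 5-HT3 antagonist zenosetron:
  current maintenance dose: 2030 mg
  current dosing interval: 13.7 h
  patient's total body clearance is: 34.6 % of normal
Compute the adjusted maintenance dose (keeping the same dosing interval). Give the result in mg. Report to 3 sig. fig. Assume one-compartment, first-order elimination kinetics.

To keep the same average steady-state level, dosing rate must scale with clearance.
CL ratio = 34.6 / 100 = 0.3460
New dose (same interval) = 2030 × 0.3460 = 702.4 mg

702 mg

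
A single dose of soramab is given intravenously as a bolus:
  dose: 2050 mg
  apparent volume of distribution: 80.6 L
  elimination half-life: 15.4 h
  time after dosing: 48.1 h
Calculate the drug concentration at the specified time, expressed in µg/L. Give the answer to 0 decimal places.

2919 µg/L

C₀ = Dose / Vd = 2050 / 80.6 = 25.43 mg/L
k = ln2 / t½ = 0.693147 / 15.4 = 0.04501 h⁻¹
C = C₀ · e^(−k·t) = 25.43 × e^(−0.04501 × 48.1)
  = 25.43 × 0.1148 = 2.919 mg/L
Convert: 2.919 mg/L × 1000 = 2919 µg/L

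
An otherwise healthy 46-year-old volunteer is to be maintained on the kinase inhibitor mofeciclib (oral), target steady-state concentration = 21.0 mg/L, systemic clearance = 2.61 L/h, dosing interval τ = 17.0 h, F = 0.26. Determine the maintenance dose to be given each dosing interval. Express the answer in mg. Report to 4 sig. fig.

At steady state, F × (Dose/τ) = Css × CL.
Dose = Css × CL × τ / F = 21.0 × 2.610 × 17.0 / 0.26 = 3584 mg

3584 mg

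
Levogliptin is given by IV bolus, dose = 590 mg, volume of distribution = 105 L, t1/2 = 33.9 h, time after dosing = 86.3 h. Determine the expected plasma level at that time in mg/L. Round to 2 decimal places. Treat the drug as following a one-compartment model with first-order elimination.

0.96 mg/L

C₀ = Dose / Vd = 590.0 / 105 = 5.619 mg/L
k = ln2 / t½ = 0.693147 / 33.9 = 0.02045 h⁻¹
C = C₀ · e^(−k·t) = 5.619 × e^(−0.02045 × 86.3)
  = 5.619 × 0.1712 = 0.9620 mg/L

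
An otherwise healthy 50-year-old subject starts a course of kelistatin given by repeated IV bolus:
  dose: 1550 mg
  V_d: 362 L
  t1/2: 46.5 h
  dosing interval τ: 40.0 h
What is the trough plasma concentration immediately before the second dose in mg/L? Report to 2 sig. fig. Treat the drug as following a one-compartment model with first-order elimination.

C₀ per dose = Dose / Vd = 1550 / 362 = 4.282 mg/L
k = ln2 / t½ = 0.693147 / 46.5 = 0.01491 h⁻¹
Fraction remaining after one interval: r = e^(−kτ) = e^(−0.01491 × 40.0) = 0.5508
Before dose 2, 1 dose has been given (aged 1τ).
C_trough = C₀ × r = 4.282 × 0.5508 = 2.359 mg/L

2.4 mg/L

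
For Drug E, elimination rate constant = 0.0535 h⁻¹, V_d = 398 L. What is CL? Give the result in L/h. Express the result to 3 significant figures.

21.3 L/h

CL = k × Vd = 0.0535 × 398 = 21.29 L/h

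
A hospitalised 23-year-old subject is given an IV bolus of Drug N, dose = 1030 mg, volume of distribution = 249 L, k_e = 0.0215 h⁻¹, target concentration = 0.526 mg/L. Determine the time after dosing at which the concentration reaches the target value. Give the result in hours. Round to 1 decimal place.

C₀ = Dose / Vd = 1030 / 249 = 4.137 mg/L
t = ln(C₀ / C) / k = ln(4.137 / 0.526) / 0.02150
  = ln(7.865) / 0.02150 = 2.062 / 0.02150 = 95.91 h

95.9 h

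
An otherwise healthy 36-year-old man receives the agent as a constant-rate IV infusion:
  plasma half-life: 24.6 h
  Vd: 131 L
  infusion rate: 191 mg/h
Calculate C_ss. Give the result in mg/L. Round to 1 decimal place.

k = ln2 / t½ = 0.693147 / 24.6 = 0.02818 h⁻¹
CL = k × Vd = 0.02818 × 131 = 3.692 L/h
At steady state Css = R₀ / CL = 191 / 3.692 = 51.73 mg/L

51.7 mg/L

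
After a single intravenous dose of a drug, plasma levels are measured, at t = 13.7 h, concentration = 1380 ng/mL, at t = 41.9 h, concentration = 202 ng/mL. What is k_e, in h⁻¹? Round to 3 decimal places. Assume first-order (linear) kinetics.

k = ln(C₁/C₂) / (t₂ − t₁) = ln(1380/202) / (41.9 − 13.7)
  = 1.922 / 28.20 = 0.06816 h⁻¹

0.068 h⁻¹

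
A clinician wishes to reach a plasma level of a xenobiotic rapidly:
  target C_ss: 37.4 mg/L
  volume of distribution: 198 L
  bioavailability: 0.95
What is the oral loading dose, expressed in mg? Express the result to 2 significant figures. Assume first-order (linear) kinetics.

7800 mg

LD = Css × Vd / F = 37.4 × 198 / 0.95 = 7795 mg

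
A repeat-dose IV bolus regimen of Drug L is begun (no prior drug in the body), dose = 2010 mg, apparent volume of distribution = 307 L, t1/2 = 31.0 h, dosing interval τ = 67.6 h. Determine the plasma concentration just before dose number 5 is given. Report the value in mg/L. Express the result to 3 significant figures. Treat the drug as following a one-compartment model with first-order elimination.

1.85 mg/L

C₀ per dose = Dose / Vd = 2010 / 307 = 6.547 mg/L
k = ln2 / t½ = 0.693147 / 31.0 = 0.02236 h⁻¹
Fraction remaining after one interval: r = e^(−kτ) = e^(−0.02236 × 67.6) = 0.2206
Before dose 5, 4 doses have been given (aged 1τ, 2τ, 3τ, 4τ).
C_trough = C₀ × (r + r² + … + r^4) = C₀ × r(1−r^4)/(1−r)
        = 6.547 × 0.2206 × (1 − 0.002368) / (1 − 0.2206) = 1.849 mg/L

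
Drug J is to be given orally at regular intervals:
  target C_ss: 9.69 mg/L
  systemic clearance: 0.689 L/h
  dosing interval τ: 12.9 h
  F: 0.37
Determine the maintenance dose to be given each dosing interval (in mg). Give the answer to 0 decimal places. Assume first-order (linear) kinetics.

At steady state, F × (Dose/τ) = Css × CL.
Dose = Css × CL × τ / F = 9.69 × 0.6890 × 12.9 / 0.37 = 232.8 mg

233 mg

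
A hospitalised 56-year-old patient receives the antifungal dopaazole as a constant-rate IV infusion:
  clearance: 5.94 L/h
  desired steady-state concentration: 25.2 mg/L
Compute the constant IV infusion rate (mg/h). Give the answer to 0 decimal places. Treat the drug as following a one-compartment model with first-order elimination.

At steady state, infusion rate R₀ = Css × CL = 25.2 × 5.940 = 149.7 mg/h

150 mg/h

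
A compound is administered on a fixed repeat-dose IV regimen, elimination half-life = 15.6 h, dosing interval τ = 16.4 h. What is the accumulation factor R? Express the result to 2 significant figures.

1.9

k = ln2 / t½ = 0.693147 / 15.6 = 0.04443 h⁻¹
e^(−kτ) = e^(−0.04443 × 16.4) = 0.4826
Accumulation ratio R = 1 / (1 − e^(−kτ)) = 1 / (1 − 0.4826) = 1.933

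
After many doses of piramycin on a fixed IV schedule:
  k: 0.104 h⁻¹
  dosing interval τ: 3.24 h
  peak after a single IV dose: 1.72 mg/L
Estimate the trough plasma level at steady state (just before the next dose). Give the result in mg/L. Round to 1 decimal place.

4.3 mg/L

e^(−kτ) = e^(−0.1040 × 3.24) = 0.7139
Accumulation ratio R = 1 / (1 − e^(−kτ)) = 1 / (1 − 0.7139) = 3.495
Steady-state trough = C₀ × R × e^(−kτ) = 1.72 × 3.495 × 0.7139 = 4.292 mg/L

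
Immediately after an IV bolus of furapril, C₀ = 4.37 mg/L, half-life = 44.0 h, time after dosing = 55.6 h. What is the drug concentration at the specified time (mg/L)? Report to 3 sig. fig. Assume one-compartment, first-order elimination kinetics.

k = ln2 / t½ = 0.693147 / 44.0 = 0.01575 h⁻¹
C = C₀ · e^(−k·t) = 4.370 × e^(−0.01575 × 55.6)
  = 4.370 × 0.4166 = 1.821 mg/L

1.82 mg/L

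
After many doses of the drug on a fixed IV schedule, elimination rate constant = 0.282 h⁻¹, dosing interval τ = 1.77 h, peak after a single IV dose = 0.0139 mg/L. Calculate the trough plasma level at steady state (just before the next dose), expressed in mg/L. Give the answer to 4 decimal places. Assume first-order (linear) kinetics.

e^(−kτ) = e^(−0.2820 × 1.77) = 0.6071
Accumulation ratio R = 1 / (1 − e^(−kτ)) = 1 / (1 − 0.6071) = 2.545
Steady-state trough = C₀ × R × e^(−kτ) = 0.0139 × 2.545 × 0.6071 = 0.02148 mg/L

0.0215 mg/L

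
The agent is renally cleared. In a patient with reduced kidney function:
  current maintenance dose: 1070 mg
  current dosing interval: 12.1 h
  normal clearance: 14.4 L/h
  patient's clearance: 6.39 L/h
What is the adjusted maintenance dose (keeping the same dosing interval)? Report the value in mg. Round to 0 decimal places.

475 mg

To keep the same average steady-state level, dosing rate must scale with clearance.
CL ratio = 6.39 / 14.4 = 0.4438
New dose (same interval) = 1070 × 0.4438 = 474.9 mg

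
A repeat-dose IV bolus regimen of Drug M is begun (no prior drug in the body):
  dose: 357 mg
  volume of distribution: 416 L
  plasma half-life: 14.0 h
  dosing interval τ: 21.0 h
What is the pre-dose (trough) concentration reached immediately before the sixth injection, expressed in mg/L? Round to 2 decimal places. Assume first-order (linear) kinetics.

C₀ per dose = Dose / Vd = 357 / 416 = 0.8582 mg/L
k = ln2 / t½ = 0.693147 / 14.0 = 0.04951 h⁻¹
Fraction remaining after one interval: r = e^(−kτ) = e^(−0.04951 × 21.0) = 0.3536
Before dose 6, 5 doses have been given (aged 1τ, 2τ, 3τ, 4τ, 5τ).
C_trough = C₀ × (r + r² + … + r^5) = C₀ × r(1−r^5)/(1−r)
        = 0.8582 × 0.3536 × (1 − 0.005528) / (1 − 0.3536) = 0.4669 mg/L

0.47 mg/L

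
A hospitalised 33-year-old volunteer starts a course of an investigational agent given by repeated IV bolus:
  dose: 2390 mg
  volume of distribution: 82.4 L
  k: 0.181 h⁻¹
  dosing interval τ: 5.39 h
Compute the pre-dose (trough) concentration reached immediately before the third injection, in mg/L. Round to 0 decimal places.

15 mg/L

C₀ per dose = Dose / Vd = 2390 / 82.4 = 29.00 mg/L
Fraction remaining after one interval: r = e^(−kτ) = e^(−0.1810 × 5.39) = 0.3770
Before dose 3, 2 doses have been given (aged 1τ, 2τ).
C_trough = C₀ × (r + r²) = 29.00 × (0.3770 + 0.1421) = 15.05 mg/L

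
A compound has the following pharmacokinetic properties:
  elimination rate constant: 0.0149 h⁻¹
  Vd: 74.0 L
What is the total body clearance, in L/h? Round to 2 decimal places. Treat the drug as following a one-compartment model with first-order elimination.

CL = k × Vd = 0.0149 × 74.0 = 1.103 L/h

1.10 L/h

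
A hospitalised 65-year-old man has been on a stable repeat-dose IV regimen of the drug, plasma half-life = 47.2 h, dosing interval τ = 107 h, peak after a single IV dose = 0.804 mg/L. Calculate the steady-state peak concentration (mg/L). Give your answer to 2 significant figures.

1.0 mg/L

k = ln2 / t½ = 0.693147 / 47.2 = 0.01469 h⁻¹
e^(−kτ) = e^(−0.01469 × 107) = 0.2077
Accumulation ratio R = 1 / (1 − e^(−kτ)) = 1 / (1 − 0.2077) = 1.262
Steady-state peak = C₀ × R = 0.804 × 1.262 = 1.015 mg/L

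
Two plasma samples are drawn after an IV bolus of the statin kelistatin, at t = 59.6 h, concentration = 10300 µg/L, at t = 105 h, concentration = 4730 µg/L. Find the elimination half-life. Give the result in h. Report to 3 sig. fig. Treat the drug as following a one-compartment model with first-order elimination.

k = ln(C₁/C₂) / (t₂ − t₁) = ln(10300/4730) / (105 − 59.6)
  = 0.7782 / 45.40 = 0.01714 h⁻¹
t½ = ln2 / k = 0.693147 / 0.01714 = 40.44 h

40.4 h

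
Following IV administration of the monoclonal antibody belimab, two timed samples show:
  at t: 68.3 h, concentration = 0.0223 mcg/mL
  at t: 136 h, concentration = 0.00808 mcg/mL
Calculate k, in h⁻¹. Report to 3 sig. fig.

0.0150 h⁻¹

k = ln(C₁/C₂) / (t₂ − t₁) = ln(0.0223/0.00808) / (136 − 68.3)
  = 1.015 / 67.70 = 0.01499 h⁻¹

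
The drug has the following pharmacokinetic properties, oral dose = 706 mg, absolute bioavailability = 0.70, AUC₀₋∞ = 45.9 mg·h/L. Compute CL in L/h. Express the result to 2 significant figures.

11 L/h

CL = F·Dose / AUC = 0.70 × 706 / 45.9 = 10.77 L/h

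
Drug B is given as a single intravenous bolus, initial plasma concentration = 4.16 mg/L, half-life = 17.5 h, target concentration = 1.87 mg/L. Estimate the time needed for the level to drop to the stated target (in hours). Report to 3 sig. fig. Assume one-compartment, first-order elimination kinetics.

20.2 h

k = ln2 / t½ = 0.693147 / 17.5 = 0.03961 h⁻¹
t = ln(C₀ / C) / k = ln(4.160 / 1.87) / 0.03961
  = ln(2.225) / 0.03961 = 0.7998 / 0.03961 = 20.19 h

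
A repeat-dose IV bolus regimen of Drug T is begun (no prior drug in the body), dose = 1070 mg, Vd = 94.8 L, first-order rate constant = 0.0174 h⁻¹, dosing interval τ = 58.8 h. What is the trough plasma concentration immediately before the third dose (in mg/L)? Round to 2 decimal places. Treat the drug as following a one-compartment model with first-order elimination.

C₀ per dose = Dose / Vd = 1070 / 94.8 = 11.29 mg/L
Fraction remaining after one interval: r = e^(−kτ) = e^(−0.01740 × 58.8) = 0.3595
Before dose 3, 2 doses have been given (aged 1τ, 2τ).
C_trough = C₀ × (r + r²) = 11.29 × (0.3595 + 0.1292) = 5.517 mg/L

5.52 mg/L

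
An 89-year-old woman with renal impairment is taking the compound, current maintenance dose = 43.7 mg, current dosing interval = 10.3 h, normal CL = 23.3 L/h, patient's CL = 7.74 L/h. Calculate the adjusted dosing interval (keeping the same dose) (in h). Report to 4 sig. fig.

To keep the same average steady-state level, dosing rate must scale with clearance.
CL ratio = 7.74 / 23.3 = 0.3322
New interval (same dose) = 10.3 / 0.3322 = 31.01 h

31.01 h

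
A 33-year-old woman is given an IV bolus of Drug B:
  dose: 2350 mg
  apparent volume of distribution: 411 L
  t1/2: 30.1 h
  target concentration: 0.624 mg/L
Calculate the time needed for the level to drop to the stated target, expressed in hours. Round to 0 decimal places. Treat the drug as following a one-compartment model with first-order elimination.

96 h

C₀ = Dose / Vd = 2350 / 411 = 5.718 mg/L
k = ln2 / t½ = 0.693147 / 30.1 = 0.02303 h⁻¹
t = ln(C₀ / C) / k = ln(5.718 / 0.624) / 0.02303
  = ln(9.163) / 0.02303 = 2.215 / 0.02303 = 96.18 h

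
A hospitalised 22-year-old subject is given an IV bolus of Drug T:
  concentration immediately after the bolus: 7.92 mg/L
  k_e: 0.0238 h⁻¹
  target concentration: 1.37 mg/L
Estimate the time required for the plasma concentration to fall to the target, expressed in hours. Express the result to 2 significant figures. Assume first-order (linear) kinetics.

t = ln(C₀ / C) / k = ln(7.920 / 1.37) / 0.02380
  = ln(5.781) / 0.02380 = 1.755 / 0.02380 = 73.74 h

74 h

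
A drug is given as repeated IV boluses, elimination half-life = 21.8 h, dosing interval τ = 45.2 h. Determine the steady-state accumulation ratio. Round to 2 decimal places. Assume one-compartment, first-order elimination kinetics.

k = ln2 / t½ = 0.693147 / 21.8 = 0.03180 h⁻¹
e^(−kτ) = e^(−0.03180 × 45.2) = 0.2376
Accumulation ratio R = 1 / (1 − e^(−kτ)) = 1 / (1 − 0.2376) = 1.312

1.31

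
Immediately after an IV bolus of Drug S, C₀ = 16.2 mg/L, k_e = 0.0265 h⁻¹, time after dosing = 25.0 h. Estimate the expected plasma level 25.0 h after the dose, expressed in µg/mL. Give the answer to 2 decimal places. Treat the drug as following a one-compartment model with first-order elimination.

8.35 µg/mL

C = C₀ · e^(−k·t) = 16.20 × e^(−0.02650 × 25.0)
  = 16.20 × 0.5156 = 8.353 mg/L
(8.353 mg/L = 8.353 µg/mL)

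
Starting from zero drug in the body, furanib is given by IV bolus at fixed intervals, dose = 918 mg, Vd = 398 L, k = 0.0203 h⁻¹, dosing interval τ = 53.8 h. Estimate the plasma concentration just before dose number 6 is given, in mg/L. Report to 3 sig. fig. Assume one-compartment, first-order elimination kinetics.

1.16 mg/L

C₀ per dose = Dose / Vd = 918 / 398 = 2.307 mg/L
Fraction remaining after one interval: r = e^(−kτ) = e^(−0.02030 × 53.8) = 0.3355
Before dose 6, 5 doses have been given (aged 1τ, 2τ, 3τ, 4τ, 5τ).
C_trough = C₀ × (r + r² + … + r^5) = C₀ × r(1−r^5)/(1−r)
        = 2.307 × 0.3355 × (1 − 0.004251) / (1 − 0.3355) = 1.160 mg/L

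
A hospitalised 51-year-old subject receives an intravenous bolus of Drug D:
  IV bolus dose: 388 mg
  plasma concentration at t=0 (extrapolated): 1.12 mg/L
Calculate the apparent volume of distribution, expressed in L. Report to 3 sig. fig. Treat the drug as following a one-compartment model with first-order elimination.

Vd = Dose / C₀ = 388.0 / 1.12 = 346.4 L

346 L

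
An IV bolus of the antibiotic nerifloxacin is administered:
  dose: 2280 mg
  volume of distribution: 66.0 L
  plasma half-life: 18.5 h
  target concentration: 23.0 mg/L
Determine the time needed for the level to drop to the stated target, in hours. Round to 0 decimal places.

11 h

C₀ = Dose / Vd = 2280 / 66.0 = 34.55 mg/L
k = ln2 / t½ = 0.693147 / 18.5 = 0.03747 h⁻¹
t = ln(C₀ / C) / k = ln(34.55 / 23.0) / 0.03747
  = ln(1.502) / 0.03747 = 0.4068 / 0.03747 = 10.86 h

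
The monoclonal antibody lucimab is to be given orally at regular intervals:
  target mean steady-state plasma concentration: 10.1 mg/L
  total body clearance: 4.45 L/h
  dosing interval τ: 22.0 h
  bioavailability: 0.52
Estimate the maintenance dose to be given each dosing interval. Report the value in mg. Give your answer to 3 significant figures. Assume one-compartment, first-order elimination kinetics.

1900 mg

At steady state, F × (Dose/τ) = Css × CL.
Dose = Css × CL × τ / F = 10.1 × 4.450 × 22.0 / 0.52 = 1902 mg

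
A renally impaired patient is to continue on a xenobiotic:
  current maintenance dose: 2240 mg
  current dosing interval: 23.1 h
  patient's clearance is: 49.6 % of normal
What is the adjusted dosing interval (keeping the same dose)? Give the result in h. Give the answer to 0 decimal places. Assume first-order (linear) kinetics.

47 h

To keep the same average steady-state level, dosing rate must scale with clearance.
CL ratio = 49.6 / 100 = 0.4960
New interval (same dose) = 23.1 / 0.4960 = 46.57 h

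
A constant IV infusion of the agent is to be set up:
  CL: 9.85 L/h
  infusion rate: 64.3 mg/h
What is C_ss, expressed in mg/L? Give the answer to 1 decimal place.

At steady state Css = R₀ / CL = 64.3 / 9.850 = 6.528 mg/L

6.5 mg/L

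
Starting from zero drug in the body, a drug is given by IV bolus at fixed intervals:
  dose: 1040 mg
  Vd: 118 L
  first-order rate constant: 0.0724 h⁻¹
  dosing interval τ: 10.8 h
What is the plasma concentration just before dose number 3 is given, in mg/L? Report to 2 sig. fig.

5.9 mg/L

C₀ per dose = Dose / Vd = 1040 / 118 = 8.814 mg/L
Fraction remaining after one interval: r = e^(−kτ) = e^(−0.07240 × 10.8) = 0.4575
Before dose 3, 2 doses have been given (aged 1τ, 2τ).
C_trough = C₀ × (r + r²) = 8.814 × (0.4575 + 0.2093) = 5.877 mg/L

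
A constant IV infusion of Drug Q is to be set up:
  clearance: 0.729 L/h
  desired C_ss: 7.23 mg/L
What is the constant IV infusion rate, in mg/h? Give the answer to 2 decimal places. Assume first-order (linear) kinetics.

5.27 mg/h

At steady state, infusion rate R₀ = Css × CL = 7.23 × 0.7290 = 5.271 mg/h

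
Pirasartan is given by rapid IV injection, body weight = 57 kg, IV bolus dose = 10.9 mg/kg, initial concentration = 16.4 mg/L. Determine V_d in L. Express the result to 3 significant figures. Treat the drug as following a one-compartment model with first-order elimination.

Dose = 10.9 × 57 = 621.3 mg
Vd = Dose / C₀ = 621.3 / 16.4 = 37.88 L

37.9 L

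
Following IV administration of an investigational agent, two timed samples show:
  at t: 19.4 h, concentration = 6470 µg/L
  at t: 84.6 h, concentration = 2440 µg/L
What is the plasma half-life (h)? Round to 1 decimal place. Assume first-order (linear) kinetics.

46.3 h

k = ln(C₁/C₂) / (t₂ − t₁) = ln(6470/2440) / (84.6 − 19.4)
  = 0.9752 / 65.20 = 0.01496 h⁻¹
t½ = ln2 / k = 0.693147 / 0.01496 = 46.33 h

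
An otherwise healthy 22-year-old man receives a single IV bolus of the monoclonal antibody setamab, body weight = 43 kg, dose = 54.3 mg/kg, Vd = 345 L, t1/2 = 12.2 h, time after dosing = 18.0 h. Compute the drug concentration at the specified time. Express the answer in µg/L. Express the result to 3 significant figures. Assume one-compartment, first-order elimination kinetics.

Total dose = 54.3 × 43 = 2335 mg
C₀ = Dose / Vd = 2335 / 345 = 6.768 mg/L
k = ln2 / t½ = 0.693147 / 12.2 = 0.05682 h⁻¹
C = C₀ · e^(−k·t) = 6.768 × e^(−0.05682 × 18.0)
  = 6.768 × 0.3596 = 2.434 mg/L
Convert: 2.434 mg/L × 1000 = 2434 µg/L

2430 µg/L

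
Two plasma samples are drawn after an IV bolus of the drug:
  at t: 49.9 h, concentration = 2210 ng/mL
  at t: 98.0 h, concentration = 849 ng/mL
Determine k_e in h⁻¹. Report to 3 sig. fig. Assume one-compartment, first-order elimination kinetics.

0.0199 h⁻¹

k = ln(C₁/C₂) / (t₂ − t₁) = ln(2210/849) / (98.0 − 49.9)
  = 0.9567 / 48.10 = 0.01989 h⁻¹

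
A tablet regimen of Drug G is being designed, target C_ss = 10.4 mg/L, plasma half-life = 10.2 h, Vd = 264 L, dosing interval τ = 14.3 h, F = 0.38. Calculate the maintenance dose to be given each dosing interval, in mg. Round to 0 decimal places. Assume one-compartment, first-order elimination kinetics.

7021 mg

k = ln2 / t½ = 0.693147 / 10.2 = 0.06796 h⁻¹
CL = k × Vd = 0.06796 × 264 = 17.94 L/h
At steady state, F × (Dose/τ) = Css × CL.
Dose = Css × CL × τ / F = 10.4 × 17.94 × 14.3 / 0.38 = 7021 mg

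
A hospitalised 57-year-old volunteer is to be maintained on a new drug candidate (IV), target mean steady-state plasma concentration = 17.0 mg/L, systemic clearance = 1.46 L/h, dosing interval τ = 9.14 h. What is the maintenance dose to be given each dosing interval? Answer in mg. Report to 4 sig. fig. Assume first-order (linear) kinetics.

At steady state, Dose/τ = Css × CL.
Dose = Css × CL × τ = 17.0 × 1.460 × 9.14 = 226.9 mg

226.9 mg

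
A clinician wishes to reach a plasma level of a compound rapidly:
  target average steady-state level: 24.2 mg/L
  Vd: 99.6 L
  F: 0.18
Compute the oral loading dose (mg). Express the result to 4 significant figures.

LD = Css × Vd / F = 24.2 × 99.6 / 0.18 = 13390 mg

13390 mg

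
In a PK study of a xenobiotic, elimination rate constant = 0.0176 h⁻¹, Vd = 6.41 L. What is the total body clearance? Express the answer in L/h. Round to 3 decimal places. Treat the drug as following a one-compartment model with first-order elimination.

CL = k × Vd = 0.0176 × 6.41 = 0.1128 L/h

0.113 L/h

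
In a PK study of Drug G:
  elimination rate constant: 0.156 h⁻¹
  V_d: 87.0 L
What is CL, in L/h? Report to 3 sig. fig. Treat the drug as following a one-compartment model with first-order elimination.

13.6 L/h

CL = k × Vd = 0.156 × 87.0 = 13.57 L/h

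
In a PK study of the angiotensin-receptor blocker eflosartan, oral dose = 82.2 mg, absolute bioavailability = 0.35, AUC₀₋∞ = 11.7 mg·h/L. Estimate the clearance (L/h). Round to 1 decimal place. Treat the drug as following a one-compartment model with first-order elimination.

2.5 L/h

CL = F·Dose / AUC = 0.35 × 82.2 / 11.7 = 2.459 L/h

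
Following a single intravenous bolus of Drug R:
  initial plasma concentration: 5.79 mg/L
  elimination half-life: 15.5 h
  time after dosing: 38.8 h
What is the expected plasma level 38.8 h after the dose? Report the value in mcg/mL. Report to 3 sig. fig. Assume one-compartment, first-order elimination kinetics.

1.02 mcg/mL

k = ln2 / t½ = 0.693147 / 15.5 = 0.04472 h⁻¹
C = C₀ · e^(−k·t) = 5.790 × e^(−0.04472 × 38.8)
  = 5.790 × 0.1764 = 1.021 mg/L
(1.021 mg/L = 1.021 mcg/mL)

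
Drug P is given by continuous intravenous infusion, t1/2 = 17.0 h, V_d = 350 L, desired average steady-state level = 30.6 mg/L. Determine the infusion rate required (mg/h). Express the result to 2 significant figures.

440 mg/h

k = ln2 / t½ = 0.693147 / 17.0 = 0.04077 h⁻¹
CL = k × Vd = 0.04077 × 350 = 14.27 L/h
At steady state, infusion rate R₀ = Css × CL = 30.6 × 14.27 = 436.7 mg/h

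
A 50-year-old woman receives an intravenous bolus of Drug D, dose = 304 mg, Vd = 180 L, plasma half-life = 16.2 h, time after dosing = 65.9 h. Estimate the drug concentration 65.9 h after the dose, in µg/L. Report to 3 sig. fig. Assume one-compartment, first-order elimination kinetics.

C₀ = Dose / Vd = 304.0 / 180 = 1.689 mg/L
k = ln2 / t½ = 0.693147 / 16.2 = 0.04279 h⁻¹
C = C₀ · e^(−k·t) = 1.689 × e^(−0.04279 × 65.9)
  = 1.689 × 0.05961 = 0.1007 mg/L
Convert: 0.1007 mg/L × 1000 = 100.7 µg/L

101 µg/L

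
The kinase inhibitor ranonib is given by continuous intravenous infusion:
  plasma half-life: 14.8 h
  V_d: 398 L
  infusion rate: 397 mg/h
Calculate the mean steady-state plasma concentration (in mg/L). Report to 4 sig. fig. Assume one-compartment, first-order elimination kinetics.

21.30 mg/L

k = ln2 / t½ = 0.693147 / 14.8 = 0.04683 h⁻¹
CL = k × Vd = 0.04683 × 398 = 18.64 L/h
At steady state Css = R₀ / CL = 397 / 18.64 = 21.30 mg/L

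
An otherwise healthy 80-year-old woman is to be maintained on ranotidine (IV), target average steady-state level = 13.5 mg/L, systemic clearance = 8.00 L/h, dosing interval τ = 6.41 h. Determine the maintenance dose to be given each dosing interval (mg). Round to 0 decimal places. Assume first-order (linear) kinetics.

At steady state, Dose/τ = Css × CL.
Dose = Css × CL × τ = 13.5 × 8.000 × 6.41 = 692.3 mg

692 mg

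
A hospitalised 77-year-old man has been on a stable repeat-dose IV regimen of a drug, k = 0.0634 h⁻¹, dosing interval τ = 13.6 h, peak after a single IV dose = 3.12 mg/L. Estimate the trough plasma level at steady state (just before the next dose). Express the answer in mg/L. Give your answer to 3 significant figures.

e^(−kτ) = e^(−0.06340 × 13.6) = 0.4222
Accumulation ratio R = 1 / (1 − e^(−kτ)) = 1 / (1 − 0.4222) = 1.731
Steady-state trough = C₀ × R × e^(−kτ) = 3.12 × 1.731 × 0.4222 = 2.280 mg/L

2.28 mg/L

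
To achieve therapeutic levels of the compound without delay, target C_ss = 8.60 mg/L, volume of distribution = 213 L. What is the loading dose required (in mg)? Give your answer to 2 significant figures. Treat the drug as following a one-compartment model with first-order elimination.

1800 mg

LD = Css × Vd = 8.60 × 213 = 1832 mg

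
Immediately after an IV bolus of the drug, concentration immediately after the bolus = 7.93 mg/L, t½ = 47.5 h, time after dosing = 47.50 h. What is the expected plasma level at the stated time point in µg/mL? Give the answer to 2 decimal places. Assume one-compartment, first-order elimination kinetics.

k = ln2 / t½ = 0.693147 / 47.5 = 0.01459 h⁻¹
t / t½ = 47.50 / 47.5 = 1 half-lives
C = C₀ × (1/2)^1 = 7.930 × 0.5000 = 3.965 mg/L
(3.965 mg/L = 3.965 µg/mL)

3.97 µg/mL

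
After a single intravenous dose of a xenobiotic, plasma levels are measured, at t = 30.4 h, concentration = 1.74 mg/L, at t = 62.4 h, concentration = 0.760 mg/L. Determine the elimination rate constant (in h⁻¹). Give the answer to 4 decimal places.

0.0259 h⁻¹

k = ln(C₁/C₂) / (t₂ − t₁) = ln(1.74/0.760) / (62.4 − 30.4)
  = 0.8283 / 32.00 = 0.02588 h⁻¹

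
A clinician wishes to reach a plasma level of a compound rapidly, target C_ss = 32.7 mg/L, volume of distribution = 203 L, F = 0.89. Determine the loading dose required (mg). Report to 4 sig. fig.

7459 mg

LD = Css × Vd / F = 32.7 × 203 / 0.89 = 7459 mg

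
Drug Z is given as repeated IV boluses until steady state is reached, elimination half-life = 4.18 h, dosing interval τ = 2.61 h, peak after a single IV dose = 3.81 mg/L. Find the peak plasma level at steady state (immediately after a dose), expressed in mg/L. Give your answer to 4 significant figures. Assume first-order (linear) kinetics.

10.85 mg/L

k = ln2 / t½ = 0.693147 / 4.18 = 0.1658 h⁻¹
e^(−kτ) = e^(−0.1658 × 2.61) = 0.6487
Accumulation ratio R = 1 / (1 − e^(−kτ)) = 1 / (1 − 0.6487) = 2.847
Steady-state peak = C₀ × R = 3.81 × 2.847 = 10.85 mg/L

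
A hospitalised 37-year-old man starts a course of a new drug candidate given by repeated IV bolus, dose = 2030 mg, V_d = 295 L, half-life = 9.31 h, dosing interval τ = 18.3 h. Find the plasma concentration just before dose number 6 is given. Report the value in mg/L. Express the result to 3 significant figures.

C₀ per dose = Dose / Vd = 2030 / 295 = 6.881 mg/L
k = ln2 / t½ = 0.693147 / 9.31 = 0.07445 h⁻¹
Fraction remaining after one interval: r = e^(−kτ) = e^(−0.07445 × 18.3) = 0.2560
Before dose 6, 5 doses have been given (aged 1τ, 2τ, 3τ, 4τ, 5τ).
C_trough = C₀ × (r + r² + … + r^5) = C₀ × r(1−r^5)/(1−r)
        = 6.881 × 0.2560 × (1 − 0.001100) / (1 − 0.2560) = 2.365 mg/L

2.37 mg/L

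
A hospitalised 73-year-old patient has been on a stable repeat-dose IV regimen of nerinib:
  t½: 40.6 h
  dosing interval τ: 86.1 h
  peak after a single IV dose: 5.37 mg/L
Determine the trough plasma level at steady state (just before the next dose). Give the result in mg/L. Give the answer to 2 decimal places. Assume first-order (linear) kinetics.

k = ln2 / t½ = 0.693147 / 40.6 = 0.01707 h⁻¹
e^(−kτ) = e^(−0.01707 × 86.1) = 0.2300
Accumulation ratio R = 1 / (1 − e^(−kτ)) = 1 / (1 − 0.2300) = 1.299
Steady-state trough = C₀ × R × e^(−kτ) = 5.37 × 1.299 × 0.2300 = 1.604 mg/L

1.60 mg/L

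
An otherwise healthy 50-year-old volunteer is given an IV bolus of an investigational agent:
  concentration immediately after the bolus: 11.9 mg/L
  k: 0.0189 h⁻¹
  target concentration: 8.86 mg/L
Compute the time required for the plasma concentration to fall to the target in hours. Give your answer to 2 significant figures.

16 h

t = ln(C₀ / C) / k = ln(11.90 / 8.86) / 0.01890
  = ln(1.343) / 0.01890 = 0.2949 / 0.01890 = 15.60 h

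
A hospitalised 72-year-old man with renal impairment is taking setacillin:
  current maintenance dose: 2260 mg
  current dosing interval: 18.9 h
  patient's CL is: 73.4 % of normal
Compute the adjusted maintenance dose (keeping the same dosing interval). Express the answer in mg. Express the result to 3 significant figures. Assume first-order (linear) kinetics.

To keep the same average steady-state level, dosing rate must scale with clearance.
CL ratio = 73.4 / 100 = 0.7340
New dose (same interval) = 2260 × 0.7340 = 1659 mg

1660 mg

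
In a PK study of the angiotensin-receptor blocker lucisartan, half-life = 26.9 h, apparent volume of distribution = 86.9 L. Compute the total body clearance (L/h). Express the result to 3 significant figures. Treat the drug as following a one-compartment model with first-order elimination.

k = ln2 / t½ = 0.693147 / 26.9 = 0.02577 h⁻¹
CL = k × Vd = 0.02577 × 86.9 = 2.239 L/h

2.24 L/h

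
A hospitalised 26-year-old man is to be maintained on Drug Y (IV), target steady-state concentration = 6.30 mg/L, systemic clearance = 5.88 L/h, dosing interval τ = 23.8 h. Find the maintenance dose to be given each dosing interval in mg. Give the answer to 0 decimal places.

At steady state, Dose/τ = Css × CL.
Dose = Css × CL × τ = 6.30 × 5.880 × 23.8 = 881.6 mg

882 mg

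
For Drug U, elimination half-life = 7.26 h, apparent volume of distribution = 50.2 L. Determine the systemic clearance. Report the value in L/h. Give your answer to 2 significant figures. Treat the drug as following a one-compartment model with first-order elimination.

k = ln2 / t½ = 0.693147 / 7.26 = 0.09547 h⁻¹
CL = k × Vd = 0.09547 × 50.2 = 4.793 L/h

4.8 L/h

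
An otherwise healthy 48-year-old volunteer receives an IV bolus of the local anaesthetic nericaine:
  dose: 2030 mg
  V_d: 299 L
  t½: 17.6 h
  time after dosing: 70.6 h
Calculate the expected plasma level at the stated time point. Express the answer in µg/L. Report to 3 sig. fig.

421 µg/L

C₀ = Dose / Vd = 2030 / 299 = 6.789 mg/L
k = ln2 / t½ = 0.693147 / 17.6 = 0.03938 h⁻¹
C = C₀ · e^(−k·t) = 6.789 × e^(−0.03938 × 70.6)
  = 6.789 × 0.06202 = 0.4211 mg/L
Convert: 0.4211 mg/L × 1000 = 421.1 µg/L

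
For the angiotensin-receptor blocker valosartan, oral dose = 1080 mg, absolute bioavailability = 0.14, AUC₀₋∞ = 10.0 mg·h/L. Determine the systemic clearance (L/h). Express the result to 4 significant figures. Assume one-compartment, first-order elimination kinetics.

CL = F·Dose / AUC = 0.14 × 1080 / 10.0 = 15.12 L/h

15.12 L/h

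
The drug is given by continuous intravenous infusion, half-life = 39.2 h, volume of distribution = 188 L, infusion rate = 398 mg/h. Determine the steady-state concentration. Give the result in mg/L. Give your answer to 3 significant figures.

120 mg/L

k = ln2 / t½ = 0.693147 / 39.2 = 0.01768 h⁻¹
CL = k × Vd = 0.01768 × 188 = 3.324 L/h
At steady state Css = R₀ / CL = 398 / 3.324 = 119.7 mg/L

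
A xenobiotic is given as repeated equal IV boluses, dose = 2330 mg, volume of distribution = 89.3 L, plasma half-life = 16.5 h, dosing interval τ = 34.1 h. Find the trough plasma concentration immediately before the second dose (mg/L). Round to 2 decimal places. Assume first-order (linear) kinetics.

C₀ per dose = Dose / Vd = 2330 / 89.3 = 26.09 mg/L
k = ln2 / t½ = 0.693147 / 16.5 = 0.04201 h⁻¹
Fraction remaining after one interval: r = e^(−kτ) = e^(−0.04201 × 34.1) = 0.2387
Before dose 2, 1 dose has been given (aged 1τ).
C_trough = C₀ × r = 26.09 × 0.2387 = 6.228 mg/L

6.23 mg/L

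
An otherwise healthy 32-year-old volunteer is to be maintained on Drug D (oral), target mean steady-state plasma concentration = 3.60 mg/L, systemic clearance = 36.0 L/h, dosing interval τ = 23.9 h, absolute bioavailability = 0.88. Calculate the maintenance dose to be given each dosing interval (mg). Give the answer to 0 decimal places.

3520 mg

At steady state, F × (Dose/τ) = Css × CL.
Dose = Css × CL × τ / F = 3.60 × 36.00 × 23.9 / 0.88 = 3520 mg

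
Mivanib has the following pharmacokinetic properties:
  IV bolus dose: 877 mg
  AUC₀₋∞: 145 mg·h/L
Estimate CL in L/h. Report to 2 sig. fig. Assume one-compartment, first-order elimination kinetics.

CL = Dose / AUC = 877 / 145 = 6.048 L/h

6.0 L/h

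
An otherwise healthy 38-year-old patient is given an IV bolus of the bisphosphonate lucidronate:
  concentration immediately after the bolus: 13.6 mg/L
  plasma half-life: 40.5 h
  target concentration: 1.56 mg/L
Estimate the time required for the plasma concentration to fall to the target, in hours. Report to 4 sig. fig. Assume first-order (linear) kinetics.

126.5 h

k = ln2 / t½ = 0.693147 / 40.5 = 0.01711 h⁻¹
t = ln(C₀ / C) / k = ln(13.60 / 1.56) / 0.01711
  = ln(8.718) / 0.01711 = 2.165 / 0.01711 = 126.5 h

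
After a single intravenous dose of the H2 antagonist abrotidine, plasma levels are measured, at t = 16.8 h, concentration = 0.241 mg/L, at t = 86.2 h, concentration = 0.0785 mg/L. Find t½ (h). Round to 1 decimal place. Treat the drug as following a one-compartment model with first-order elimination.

42.9 h

k = ln(C₁/C₂) / (t₂ − t₁) = ln(0.241/0.0785) / (86.2 − 16.8)
  = 1.122 / 69.40 = 0.01617 h⁻¹
t½ = ln2 / k = 0.693147 / 0.01617 = 42.87 h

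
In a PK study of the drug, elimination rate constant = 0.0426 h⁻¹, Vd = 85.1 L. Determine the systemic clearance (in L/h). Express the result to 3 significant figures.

3.63 L/h

CL = k × Vd = 0.0426 × 85.1 = 3.625 L/h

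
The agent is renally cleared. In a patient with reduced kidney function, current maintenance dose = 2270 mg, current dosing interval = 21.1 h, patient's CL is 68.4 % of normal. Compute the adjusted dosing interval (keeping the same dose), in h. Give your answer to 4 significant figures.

30.85 h

To keep the same average steady-state level, dosing rate must scale with clearance.
CL ratio = 68.4 / 100 = 0.6840
New interval (same dose) = 21.1 / 0.6840 = 30.85 h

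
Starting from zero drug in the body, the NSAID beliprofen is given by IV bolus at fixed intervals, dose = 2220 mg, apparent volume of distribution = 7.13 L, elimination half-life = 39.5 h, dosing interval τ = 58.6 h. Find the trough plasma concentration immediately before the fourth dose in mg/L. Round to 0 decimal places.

C₀ per dose = Dose / Vd = 2220 / 7.13 = 311.4 mg/L
k = ln2 / t½ = 0.693147 / 39.5 = 0.01755 h⁻¹
Fraction remaining after one interval: r = e^(−kτ) = e^(−0.01755 × 58.6) = 0.3576
Before dose 4, 3 doses have been given (aged 1τ, 2τ, 3τ).
C_trough = C₀ × (r + r² + … + r^3) = C₀ × r(1−r^3)/(1−r)
        = 311.4 × 0.3576 × (1 − 0.04573) / (1 − 0.3576) = 165.4 mg/L

165 mg/L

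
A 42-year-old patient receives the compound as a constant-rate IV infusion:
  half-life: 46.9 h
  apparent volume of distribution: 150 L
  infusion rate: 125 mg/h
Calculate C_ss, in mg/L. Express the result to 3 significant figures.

k = ln2 / t½ = 0.693147 / 46.9 = 0.01478 h⁻¹
CL = k × Vd = 0.01478 × 150 = 2.217 L/h
At steady state Css = R₀ / CL = 125 / 2.217 = 56.38 mg/L

56.4 mg/L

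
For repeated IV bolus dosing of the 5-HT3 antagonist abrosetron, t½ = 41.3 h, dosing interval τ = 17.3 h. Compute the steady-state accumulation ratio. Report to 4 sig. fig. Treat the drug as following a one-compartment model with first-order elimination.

3.968

k = ln2 / t½ = 0.693147 / 41.3 = 0.01678 h⁻¹
e^(−kτ) = e^(−0.01678 × 17.3) = 0.7480
Accumulation ratio R = 1 / (1 − e^(−kτ)) = 1 / (1 − 0.7480) = 3.968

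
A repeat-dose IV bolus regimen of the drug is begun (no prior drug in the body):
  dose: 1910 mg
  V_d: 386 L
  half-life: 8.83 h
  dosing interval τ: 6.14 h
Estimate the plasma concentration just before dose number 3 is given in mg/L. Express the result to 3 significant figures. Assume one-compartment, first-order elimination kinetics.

C₀ per dose = Dose / Vd = 1910 / 386 = 4.948 mg/L
k = ln2 / t½ = 0.693147 / 8.83 = 0.07850 h⁻¹
Fraction remaining after one interval: r = e^(−kτ) = e^(−0.07850 × 6.14) = 0.6176
Before dose 3, 2 doses have been given (aged 1τ, 2τ).
C_trough = C₀ × (r + r²) = 4.948 × (0.6176 + 0.3814) = 4.943 mg/L

4.94 mg/L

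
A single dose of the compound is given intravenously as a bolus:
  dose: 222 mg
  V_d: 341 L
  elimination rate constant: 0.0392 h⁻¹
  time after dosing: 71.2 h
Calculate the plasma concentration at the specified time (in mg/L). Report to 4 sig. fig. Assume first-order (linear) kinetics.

0.03995 mg/L

C₀ = Dose / Vd = 222.0 / 341 = 0.6510 mg/L
C = C₀ · e^(−k·t) = 0.6510 × e^(−0.03920 × 71.2)
  = 0.6510 × 0.06136 = 0.03995 mg/L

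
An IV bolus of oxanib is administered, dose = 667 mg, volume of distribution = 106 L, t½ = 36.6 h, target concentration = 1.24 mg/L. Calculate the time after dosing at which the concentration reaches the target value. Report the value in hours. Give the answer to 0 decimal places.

C₀ = Dose / Vd = 667.0 / 106 = 6.292 mg/L
k = ln2 / t½ = 0.693147 / 36.6 = 0.01894 h⁻¹
t = ln(C₀ / C) / k = ln(6.292 / 1.24) / 0.01894
  = ln(5.074) / 0.01894 = 1.624 / 0.01894 = 85.74 h

86 h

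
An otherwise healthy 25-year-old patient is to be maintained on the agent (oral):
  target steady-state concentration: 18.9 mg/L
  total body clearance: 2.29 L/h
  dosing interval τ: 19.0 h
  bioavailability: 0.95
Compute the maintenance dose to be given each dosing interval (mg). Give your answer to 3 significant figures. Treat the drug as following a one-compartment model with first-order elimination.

866 mg

At steady state, F × (Dose/τ) = Css × CL.
Dose = Css × CL × τ / F = 18.9 × 2.290 × 19.0 / 0.95 = 865.6 mg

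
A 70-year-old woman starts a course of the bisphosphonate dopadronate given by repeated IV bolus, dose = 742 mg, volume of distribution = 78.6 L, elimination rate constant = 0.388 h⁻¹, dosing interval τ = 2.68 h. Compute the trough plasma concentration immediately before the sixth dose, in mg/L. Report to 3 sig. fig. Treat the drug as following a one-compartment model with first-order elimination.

5.13 mg/L

C₀ per dose = Dose / Vd = 742 / 78.6 = 9.440 mg/L
Fraction remaining after one interval: r = e^(−kτ) = e^(−0.3880 × 2.68) = 0.3535
Before dose 6, 5 doses have been given (aged 1τ, 2τ, 3τ, 4τ, 5τ).
C_trough = C₀ × (r + r² + … + r^5) = C₀ × r(1−r^5)/(1−r)
        = 9.440 × 0.3535 × (1 − 0.005520) / (1 − 0.3535) = 5.133 mg/L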